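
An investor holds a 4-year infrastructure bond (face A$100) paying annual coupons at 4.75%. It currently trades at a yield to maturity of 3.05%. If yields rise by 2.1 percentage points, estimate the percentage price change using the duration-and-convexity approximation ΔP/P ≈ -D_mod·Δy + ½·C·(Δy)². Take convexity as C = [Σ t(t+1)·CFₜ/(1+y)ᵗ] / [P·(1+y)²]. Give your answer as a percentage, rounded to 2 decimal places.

With y = 0.0305:
  t   CF        PV=CF/(1+0.0305)^t    t·PV        t(t+1)·PV
  1         4.75         4.6094         4.6094           9.2188
  2         4.75         4.4730         8.9460          26.8379
  3         4.75         4.3406        13.0218          52.0872
  4       104.75        92.8885       371.5541       1,857.7704
  Σ                    106.3115       398.1313       1,945.9143
P = 106.3115; D_Mac = 3.74495 yrs; D_mod = 3.63411 yrs; C = 17.23643.
Duration effect: -3.63411 × (+0.021) = -0.076316
Convexity effect: 0.5 × 17.23643 × (0.021)² = +0.0038006
ΔP/P ≈ -0.076316 + 0.0038006 = -0.072516 = -7.2516%.

-7.25%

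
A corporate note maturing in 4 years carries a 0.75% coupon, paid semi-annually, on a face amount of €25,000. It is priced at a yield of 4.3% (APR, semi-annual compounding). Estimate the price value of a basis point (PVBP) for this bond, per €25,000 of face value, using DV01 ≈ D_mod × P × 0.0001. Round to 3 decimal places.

€8.404

Periodic yield y = 0.0215.
  t   CF        PV=CF/(1+0.0215)^t    t·PV
  1        93.75        91.7768        91.7768
  2        93.75        89.8451       179.6903
  3        93.75        87.9541       263.8623
  4        93.75        86.1029       344.4116
  5        93.75        84.2907       421.4533
  6        93.75        82.5165       495.0993
  7        93.75        80.7798       565.4585
  8    25,093.75    21,166.9654   169,335.7229
  Σ                 21,770.2313   171,697.4750
P = 21,770.2313; D_Mac = 7.88680 half-year periods = 3.94340 yrs; D_mod = 3.86040 yrs.
DV01 ≈ 3.86040 × 21,770.2313 × 0.0001 = 8.404184.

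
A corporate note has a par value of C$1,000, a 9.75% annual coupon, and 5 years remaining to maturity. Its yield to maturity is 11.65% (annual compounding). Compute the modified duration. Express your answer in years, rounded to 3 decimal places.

3.721 years

Periodic yield y = 0.1165. First find Macaulay duration:
  t   CF        PV=CF/(1+0.1165)^t    t·PV
  1        97.50        87.3265        87.3265
  2        97.50        78.2145       156.4290
  3        97.50        70.0533       210.1598
  4        97.50        62.7436       250.9746
  5     1,097.50       632.5734     3,162.8668
  Σ                    930.9112     3,867.7566
P = 930.9112; Macaulay duration = 3,867.7566 / 930.9112 = 4.15481 years.
Modified duration = D_Mac / (1 + y) = 4.15481 / 1.1165 = 3.72128 years.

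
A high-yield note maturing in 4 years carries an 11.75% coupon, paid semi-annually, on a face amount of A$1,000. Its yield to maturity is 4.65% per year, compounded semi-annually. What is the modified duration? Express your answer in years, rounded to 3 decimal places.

3.312 years

Periodic yield y = 0.02325. First find Macaulay duration:
  t   CF        PV=CF/(1+0.02325)^t    t·PV
  1        58.75        57.4151        57.4151
  2        58.75        56.1105       112.2211
  3        58.75        54.8356       164.5068
  4        58.75        53.5896       214.3586
  5        58.75        52.3720       261.8600
  6        58.75        51.1820       307.0921
  7        58.75        50.0191       350.1335
  8     1,058.75       880.9259     7,047.4075
  Σ                  1,256.4499     8,514.9945
P = 1,256.4499; Macaulay duration = 8,514.9945 / 1,256.4499 = 6.77703 half-year periods = 3.38851 years.
Modified duration = D_Mac / (1 + y) = 3.38851 / 1.02325 = 3.31152 years.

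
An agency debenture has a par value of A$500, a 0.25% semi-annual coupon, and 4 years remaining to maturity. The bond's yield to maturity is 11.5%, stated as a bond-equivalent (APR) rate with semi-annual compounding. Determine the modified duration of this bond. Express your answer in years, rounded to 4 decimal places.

Periodic yield y = 0.0575. First find Macaulay duration:
  t   CF        PV=CF/(1+0.0575)^t    t·PV
  1        0.625         0.5910         0.5910
  2        0.625         0.5589         1.1178
  3        0.625         0.5285         1.5855
  4        0.625         0.4998         1.9990
  5        0.625         0.4726         2.3629
  6        0.625         0.4469         2.6813
  7        0.625         0.4226         2.9581
  8      500.625       320.0881     2,560.7048
  Σ                    323.6083     2,574.0004
P = 323.6083; Macaulay duration = 2,574.0004 / 323.6083 = 7.95406 half-year periods = 3.97703 years.
Modified duration = D_Mac / (1 + y) = 3.97703 / 1.0575 = 3.76079 years.

3.7608 years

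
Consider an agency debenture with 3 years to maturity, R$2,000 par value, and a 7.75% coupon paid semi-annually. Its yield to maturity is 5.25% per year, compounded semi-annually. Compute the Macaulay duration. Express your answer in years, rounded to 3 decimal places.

2.744 years

Periodic yield y = 0.02625. Discount each cash flow and weight by its period:
  t   CF        PV=CF/(1+0.02625)^t    t·PV
  1        77.50        75.5177        75.5177
  2        77.50        73.5860       147.1721
  3        77.50        71.7038       215.1114
  4        77.50        69.8697       279.4789
  5        77.50        68.0826       340.4128
  6     2,077.50     1,778.3695    10,670.2173
  Σ                  2,137.1293    11,727.9101
Price P = Σ PV = 2,137.1293.
Macaulay duration = Σ(t·PV) / P = 11,727.9101 / 2,137.1293 = 5.48769 half-year periods.
In years: 5.48769 / 2 = 2.74385 years.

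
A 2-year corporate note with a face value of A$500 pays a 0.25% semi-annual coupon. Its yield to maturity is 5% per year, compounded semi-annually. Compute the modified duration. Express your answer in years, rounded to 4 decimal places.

1.9474 years

Periodic yield y = 0.025. First find Macaulay duration:
  t   CF        PV=CF/(1+0.025)^t    t·PV
  1        0.625         0.6098         0.6098
  2        0.625         0.5949         1.1898
  3        0.625         0.5804         1.7411
  4      500.625       453.5415     1,814.1662
  Σ                    455.3266     1,817.7068
P = 455.3266; Macaulay duration = 1,817.7068 / 455.3266 = 3.99209 half-year periods = 1.99605 years.
Modified duration = D_Mac / (1 + y) = 1.99605 / 1.025 = 1.94736 years.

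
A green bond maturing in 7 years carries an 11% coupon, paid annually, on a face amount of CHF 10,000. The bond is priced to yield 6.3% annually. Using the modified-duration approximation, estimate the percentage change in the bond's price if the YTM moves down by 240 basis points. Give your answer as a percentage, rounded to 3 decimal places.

+12.272%

Periodic yield y = 0.063. Modified duration first:
  t   CF        PV=CF/(1+0.063)^t    t·PV
  1     1,100.00     1,034.8071     1,034.8071
  2     1,100.00       973.4780     1,946.9561
  3     1,100.00       915.7837     2,747.3510
  4     1,100.00       861.5086     3,446.0345
  5     1,100.00       810.4503     4,052.2513
  6     1,100.00       762.4179     4,574.5075
  7    11,100.00     7,237.5258    50,662.6809
  Σ                 12,595.9715    68,464.5884
P = 12,595.9715; D_Mac = 5.43544 yrs; D_mod = 5.43544/(1+0.063) = 5.11330 yrs.
ΔP/P ≈ -D_mod · Δy = -5.11330 × (-0.024) = +0.122719 = +12.2719%.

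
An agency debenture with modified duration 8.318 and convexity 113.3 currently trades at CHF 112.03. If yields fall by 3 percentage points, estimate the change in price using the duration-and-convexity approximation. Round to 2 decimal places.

Duration effect: -D_mod·Δy = -8.318 × (-0.03) = +0.249540
Convexity effect: ½·C·(Δy)² = 0.5 × 113.3 × (-0.03)² = +0.0509850
ΔP/P ≈ +0.249540 + 0.0509850 = +0.300525
ΔP ≈ 112.03 × (+0.300525) = +33.66781575.

+CHF 33.67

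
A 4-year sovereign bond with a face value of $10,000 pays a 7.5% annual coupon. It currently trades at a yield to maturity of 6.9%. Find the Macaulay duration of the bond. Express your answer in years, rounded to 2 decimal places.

3.60 years

Periodic yield y = 0.069. Discount each cash flow and weight by its year:
  t   CF        PV=CF/(1+0.069)^t    t·PV
  1       750.00       701.5903       701.5903
  2       750.00       656.3052     1,312.6104
  3       750.00       613.9431     1,841.8294
  4    10,750.00     8,231.8537    32,927.4148
  Σ                 10,203.6923    36,783.4449
Price P = Σ PV = 10,203.6923.
Macaulay duration = Σ(t·PV) / P = 36,783.4449 / 10,203.6923 = 3.60492 years.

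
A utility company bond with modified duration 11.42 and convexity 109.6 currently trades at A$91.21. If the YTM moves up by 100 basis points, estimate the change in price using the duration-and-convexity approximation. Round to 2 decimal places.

Duration effect: -D_mod·Δy = -11.42 × (+0.01) = -0.114200
Convexity effect: ½·C·(Δy)² = 0.5 × 109.6 × (0.01)² = +0.0054800
ΔP/P ≈ -0.114200 + 0.0054800 = -0.108720
ΔP ≈ 91.21 × (-0.108720) = -9.9163512.

-A$9.92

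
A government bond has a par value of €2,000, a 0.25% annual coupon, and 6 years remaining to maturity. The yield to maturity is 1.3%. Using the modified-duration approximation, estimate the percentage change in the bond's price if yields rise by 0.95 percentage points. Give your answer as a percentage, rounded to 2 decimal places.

-5.59%

Periodic yield y = 0.013. Modified duration first:
  t   CF        PV=CF/(1+0.013)^t    t·PV
  1         5.00         4.9358         4.9358
  2         5.00         4.8725         9.7450
  3         5.00         4.8100        14.4299
  4         5.00         4.7482        18.9929
  5         5.00         4.6873        23.4365
  6     2,005.00     1,855.4861    11,132.9166
  Σ                  1,879.5399    11,204.4567
P = 1,879.5399; D_Mac = 5.96128 yrs; D_mod = 5.96128/(1+0.013) = 5.88477 yrs.
ΔP/P ≈ -D_mod · Δy = -5.88477 × (+0.0095) = -0.055905 = -5.5905%.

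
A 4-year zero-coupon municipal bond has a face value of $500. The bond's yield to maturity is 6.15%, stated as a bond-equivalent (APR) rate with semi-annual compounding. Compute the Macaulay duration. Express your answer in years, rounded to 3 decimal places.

4.000 years

A zero-coupon bond has a single cash flow at maturity, so its Macaulay duration equals its maturity: 4 years.
(Equivalently: 8 semi-annual periods ÷ 2 = 4 years.)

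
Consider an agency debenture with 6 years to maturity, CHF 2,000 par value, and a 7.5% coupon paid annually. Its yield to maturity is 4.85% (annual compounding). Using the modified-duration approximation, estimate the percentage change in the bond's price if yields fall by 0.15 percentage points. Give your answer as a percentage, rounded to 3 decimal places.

+0.731%

Periodic yield y = 0.0485. Modified duration first:
  t   CF        PV=CF/(1+0.0485)^t    t·PV
  1       150.00       143.0615       143.0615
  2       150.00       136.4440       272.8880
  3       150.00       130.1326       390.3977
  4       150.00       124.1131       496.4523
  5       150.00       118.3720       591.8601
  6     2,150.00     1,618.1838     9,709.1028
  Σ                  2,270.3070    11,603.7624
P = 2,270.3070; D_Mac = 5.11110 yrs; D_mod = 5.11110/(1+0.0485) = 4.87468 yrs.
ΔP/P ≈ -D_mod · Δy = -4.87468 × (-0.0015) = +0.007312 = +0.7312%.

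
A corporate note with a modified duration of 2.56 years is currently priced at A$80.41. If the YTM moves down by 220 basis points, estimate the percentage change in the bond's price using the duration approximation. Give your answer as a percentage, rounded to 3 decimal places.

+5.632%

Duration approximation: ΔP/P ≈ -D_mod · Δy = -2.56 × (-0.022) = +0.056320.
As a percentage: +5.6320%.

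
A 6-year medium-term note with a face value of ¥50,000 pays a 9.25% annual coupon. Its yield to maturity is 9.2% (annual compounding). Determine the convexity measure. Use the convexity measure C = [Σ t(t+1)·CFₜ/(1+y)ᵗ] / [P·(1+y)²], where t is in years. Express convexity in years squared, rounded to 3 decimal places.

With y = 0.092:
  t   CF        PV=CF/(1+0.092)^t    t·PV        t(t+1)·PV
  1     4,625.00     4,235.3480     4,235.3480       8,470.6960
  2     4,625.00     3,878.5238     7,757.0476      23,271.1428
  3     4,625.00     3,551.7617    10,655.2852      42,621.1406
  4     4,625.00     3,252.5290    13,010.1162      65,050.5809
  5     4,625.00     2,978.5065    14,892.5323      89,355.1936
  6    54,625.00    32,214.8134   193,288.8803   1,353,022.1618
  Σ                 50,111.4824   243,839.2094   1,581,790.9156
P = 50,111.4824.
Convexity = Σ t(t+1)·PV / [P·(1+y)²] = 1,581,790.9156 / (50,111.4824 × 1.192464) = 26.47077.

26.471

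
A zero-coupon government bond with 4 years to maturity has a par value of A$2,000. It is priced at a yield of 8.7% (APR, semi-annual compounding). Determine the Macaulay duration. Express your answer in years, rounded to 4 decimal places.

A zero-coupon bond has a single cash flow at maturity, so its Macaulay duration equals its maturity: 4 years.
(Equivalently: 8 semi-annual periods ÷ 2 = 4 years.)

4.0000 years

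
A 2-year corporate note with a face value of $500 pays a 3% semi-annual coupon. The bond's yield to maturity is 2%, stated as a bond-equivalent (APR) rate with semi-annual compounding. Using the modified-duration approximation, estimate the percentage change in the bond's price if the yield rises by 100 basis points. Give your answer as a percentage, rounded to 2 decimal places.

-1.94%

Periodic yield y = 0.01. Modified duration first:
  t   CF        PV=CF/(1+0.01)^t    t·PV
  1         7.50         7.4257         7.4257
  2         7.50         7.3522        14.7044
  3         7.50         7.2794        21.8383
  4       507.50       487.6975     1,950.7901
  Σ                    509.7549     1,994.7586
P = 509.7549; D_Mac = 3.91317 half-year periods = 1.95659 yrs; D_mod = 1.95659/(1+0.01) = 1.93721 yrs.
ΔP/P ≈ -D_mod · Δy = -1.93721 × (+0.01) = -0.019372 = -1.9372%.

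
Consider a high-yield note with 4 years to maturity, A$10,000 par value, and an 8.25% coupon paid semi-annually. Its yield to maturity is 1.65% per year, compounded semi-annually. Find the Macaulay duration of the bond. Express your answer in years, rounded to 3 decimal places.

Periodic yield y = 0.00825. Discount each cash flow and weight by its period:
  t   CF        PV=CF/(1+0.00825)^t    t·PV
  1       412.50       409.1247       409.1247
  2       412.50       405.7771       811.5541
  3       412.50       402.4568     1,207.3704
  4       412.50       399.1637     1,596.6548
  5       412.50       395.8975     1,979.4877
  6       412.50       392.6581     2,355.9486
  7       412.50       389.4452     2,726.1163
  8    10,412.50     9,750.1022    78,000.8178
  Σ                 12,544.6253    89,087.0744
Price P = Σ PV = 12,544.6253.
Macaulay duration = Σ(t·PV) / P = 89,087.0744 / 12,544.6253 = 7.10161 half-year periods.
In years: 7.10161 / 2 = 3.55081 years.

3.551 years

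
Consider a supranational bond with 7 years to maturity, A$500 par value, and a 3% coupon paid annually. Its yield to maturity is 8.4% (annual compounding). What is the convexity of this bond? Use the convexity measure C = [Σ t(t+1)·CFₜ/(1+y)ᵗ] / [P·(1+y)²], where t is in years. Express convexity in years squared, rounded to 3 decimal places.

41.334

With y = 0.084:
  t   CF        PV=CF/(1+0.084)^t    t·PV        t(t+1)·PV
  1        15.00        13.8376        13.8376          27.6753
  2        15.00        12.7653        25.5307          76.5921
  3        15.00        11.7762        35.3285         141.3138
  4        15.00        10.8636        43.4544         217.2722
  5        15.00        10.0218        50.1089         300.6534
  6        15.00         9.2452        55.4711         388.2977
  7       515.00       292.8210     2,049.7472      16,397.9773
  Σ                    361.3307     2,273.4784      17,549.7818
P = 361.3307.
Convexity = Σ t(t+1)·PV / [P·(1+y)²] = 17,549.7818 / (361.3307 × 1.175056) = 41.33408.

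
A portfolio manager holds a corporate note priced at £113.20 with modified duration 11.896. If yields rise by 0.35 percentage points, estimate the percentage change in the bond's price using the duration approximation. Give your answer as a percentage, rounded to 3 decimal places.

-4.164%

Duration approximation: ΔP/P ≈ -D_mod · Δy = -11.896 × (+0.0035) = -0.041636.
As a percentage: -4.1636%.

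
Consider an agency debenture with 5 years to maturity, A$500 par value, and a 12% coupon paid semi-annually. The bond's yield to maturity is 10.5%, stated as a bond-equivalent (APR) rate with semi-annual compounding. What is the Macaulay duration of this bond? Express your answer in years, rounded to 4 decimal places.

Periodic yield y = 0.0525. Discount each cash flow and weight by its period:
  t   CF        PV=CF/(1+0.0525)^t    t·PV
  1        30.00        28.5036        28.5036
  2        30.00        27.0818        54.1635
  3        30.00        25.7309        77.1927
  4        30.00        24.4474        97.7896
  5        30.00        23.2279       116.1397
  6        30.00        22.0693       132.4158
  7        30.00        20.9685       146.7792
  8        30.00        19.9225       159.3802
  9        30.00        18.9288       170.3589
  10      530.00       317.7275     3,177.2751
  Σ                    528.6082     4,159.9984
Price P = Σ PV = 528.6082.
Macaulay duration = Σ(t·PV) / P = 4,159.9984 / 528.6082 = 7.86972 half-year periods.
In years: 7.86972 / 2 = 3.93486 years.

3.9349 years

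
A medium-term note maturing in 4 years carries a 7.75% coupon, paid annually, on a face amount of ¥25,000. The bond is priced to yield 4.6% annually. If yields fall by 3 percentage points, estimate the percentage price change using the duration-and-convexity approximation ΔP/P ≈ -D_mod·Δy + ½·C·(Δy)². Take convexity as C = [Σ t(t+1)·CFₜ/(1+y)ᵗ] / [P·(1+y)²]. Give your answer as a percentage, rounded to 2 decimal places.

With y = 0.046:
  t   CF        PV=CF/(1+0.046)^t    t·PV        t(t+1)·PV
  1     1,937.50     1,852.2945     1,852.2945       3,704.5889
  2     1,937.50     1,770.8360     3,541.6720      10,625.0160
  3     1,937.50     1,692.9598     5,078.8795      20,315.5182
  4    26,937.50    22,502.4885    90,009.9542     450,049.7710
  Σ                 27,818.5788   100,482.8002     484,694.8940
P = 27,818.5788; D_Mac = 3.61208 yrs; D_mod = 3.45323 yrs; C = 15.92466.
Duration effect: -3.45323 × (-0.03) = +0.103597
Convexity effect: 0.5 × 15.92466 × (-0.03)² = +0.0071661
ΔP/P ≈ +0.103597 + 0.0071661 = +0.110763 = +11.0763%.

+11.08%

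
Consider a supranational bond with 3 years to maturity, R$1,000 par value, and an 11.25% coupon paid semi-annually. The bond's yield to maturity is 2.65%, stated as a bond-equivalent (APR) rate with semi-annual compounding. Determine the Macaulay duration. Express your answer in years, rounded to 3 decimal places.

2.672 years

Periodic yield y = 0.01325. Discount each cash flow and weight by its period:
  t   CF        PV=CF/(1+0.01325)^t    t·PV
  1        56.25        55.5144        55.5144
  2        56.25        54.7885       109.5770
  3        56.25        54.0720       162.2161
  4        56.25        53.3649       213.4598
  5        56.25        52.6671       263.3355
  6     1,056.25       976.0387     5,856.2323
  Σ                  1,246.4457     6,660.3352
Price P = Σ PV = 1,246.4457.
Macaulay duration = Σ(t·PV) / P = 6,660.3352 / 1,246.4457 = 5.34346 half-year periods.
In years: 5.34346 / 2 = 2.67173 years.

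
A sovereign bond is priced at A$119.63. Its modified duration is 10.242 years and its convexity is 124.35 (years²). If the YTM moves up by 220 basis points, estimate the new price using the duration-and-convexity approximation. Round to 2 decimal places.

A$96.27

Duration effect: -D_mod·Δy = -10.242 × (+0.022) = -0.225324
Convexity effect: ½·C·(Δy)² = 0.5 × 124.35 × (0.022)² = +0.0300927
ΔP/P ≈ -0.225324 + 0.0300927 = -0.1952313
New price ≈ 119.63 × (1 - 0.1952313) = 96.274479581.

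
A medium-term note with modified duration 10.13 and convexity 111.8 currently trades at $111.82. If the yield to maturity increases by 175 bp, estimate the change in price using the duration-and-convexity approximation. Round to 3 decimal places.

-$17.909

Duration effect: -D_mod·Δy = -10.13 × (+0.0175) = -0.177275
Convexity effect: ½·C·(Δy)² = 0.5 × 111.8 × (0.0175)² = +0.017119375
ΔP/P ≈ -0.177275 + 0.017119375 = -0.160155625
ΔP ≈ 111.82 × (-0.160155625) = -17.9086019875.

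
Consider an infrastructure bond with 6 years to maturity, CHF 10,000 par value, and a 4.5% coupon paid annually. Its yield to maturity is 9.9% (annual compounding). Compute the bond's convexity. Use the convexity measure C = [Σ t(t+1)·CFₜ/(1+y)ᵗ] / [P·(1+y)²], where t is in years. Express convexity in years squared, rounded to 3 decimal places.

29.344

With y = 0.099:
  t   CF        PV=CF/(1+0.099)^t    t·PV        t(t+1)·PV
  1       450.00       409.4631       409.4631         818.9263
  2       450.00       372.5779       745.1559       2,235.4676
  3       450.00       339.0154     1,017.0462       4,068.1849
  4       450.00       308.4763     1,233.9050       6,169.5252
  5       450.00       280.6881     1,403.4407       8,420.6440
  6    10,450.00     5,931.0302    35,586.1812     249,103.2687
  Σ                  7,641.2511    40,395.1922     270,816.0166
P = 7,641.2511.
Convexity = Σ t(t+1)·PV / [P·(1+y)²] = 270,816.0166 / (7,641.2511 × 1.207801) = 29.34367.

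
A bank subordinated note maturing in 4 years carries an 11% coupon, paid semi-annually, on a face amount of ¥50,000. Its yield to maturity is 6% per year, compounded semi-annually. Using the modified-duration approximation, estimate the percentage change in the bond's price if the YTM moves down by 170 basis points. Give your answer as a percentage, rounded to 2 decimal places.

Periodic yield y = 0.03. Modified duration first:
  t   CF        PV=CF/(1+0.03)^t    t·PV
  1     2,750.00     2,669.9029     2,669.9029
  2     2,750.00     2,592.1388     5,184.2775
  3     2,750.00     2,516.6396     7,549.9187
  4     2,750.00     2,443.3394     9,773.3575
  5     2,750.00     2,372.1742    11,860.8708
  6     2,750.00     2,303.0817    13,818.4902
  7     2,750.00     2,236.0017    15,652.0116
  8    52,750.00    41,641.3371   333,130.6969
  Σ                 58,774.6152   399,639.5261
P = 58,774.6152; D_Mac = 6.79953 half-year periods = 3.39976 yrs; D_mod = 3.39976/(1+0.03) = 3.30074 yrs.
ΔP/P ≈ -D_mod · Δy = -3.30074 × (-0.017) = +0.056113 = +5.6113%.

+5.61%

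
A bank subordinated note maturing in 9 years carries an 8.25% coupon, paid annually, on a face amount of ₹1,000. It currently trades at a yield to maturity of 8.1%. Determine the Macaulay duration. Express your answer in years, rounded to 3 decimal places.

6.704 years

Periodic yield y = 0.081. Discount each cash flow and weight by its year:
  t   CF        PV=CF/(1+0.081)^t    t·PV
  1        82.50        76.3182        76.3182
  2        82.50        70.5997       141.1993
  3        82.50        65.3096       195.9287
  4        82.50        60.4159       241.6636
  5        82.50        55.8889       279.4444
  6        82.50        51.7011       310.2066
  7        82.50        47.8271       334.7897
  8        82.50        44.2434       353.9471
  9     1,082.50       537.0277     4,833.2490
  Σ                  1,009.3315     6,766.7467
Price P = Σ PV = 1,009.3315.
Macaulay duration = Σ(t·PV) / P = 6,766.7467 / 1,009.3315 = 6.70419 years.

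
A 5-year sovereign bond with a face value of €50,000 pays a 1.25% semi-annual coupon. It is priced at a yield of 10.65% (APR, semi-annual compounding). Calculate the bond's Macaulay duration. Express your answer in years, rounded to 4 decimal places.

4.8179 years

Periodic yield y = 0.05325. Discount each cash flow and weight by its period:
  t   CF        PV=CF/(1+0.05325)^t    t·PV
  1       312.50       296.7007       296.7007
  2       312.50       281.7002       563.4003
  3       312.50       267.4580       802.3740
  4       312.50       253.9359     1,015.7437
  5       312.50       241.0975     1,205.4874
  6       312.50       228.9081     1,373.4488
  7       312.50       217.3350     1,521.3453
  8       312.50       206.3471     1,650.7765
  9       312.50       195.9146     1,763.2314
  10   50,312.50    29,947.5446   299,475.4456
  Σ                 32,136.9417   309,667.9537
Price P = Σ PV = 32,136.9417.
Macaulay duration = Σ(t·PV) / P = 309,667.9537 / 32,136.9417 = 9.63589 half-year periods.
In years: 9.63589 / 2 = 4.81794 years.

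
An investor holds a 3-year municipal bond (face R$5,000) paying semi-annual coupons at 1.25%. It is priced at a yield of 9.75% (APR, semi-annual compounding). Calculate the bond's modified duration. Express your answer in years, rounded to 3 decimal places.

2.809 years

Periodic yield y = 0.04875. First find Macaulay duration:
  t   CF        PV=CF/(1+0.04875)^t    t·PV
  1        31.25        29.7974        29.7974
  2        31.25        28.4123        56.8246
  3        31.25        27.0916        81.2747
  4        31.25        25.8322       103.3290
  5        31.25        24.6315       123.1573
  6     5,031.25     3,781.3254    22,687.9525
  Σ                  3,917.0903    23,082.3354
P = 3,917.0903; Macaulay duration = 23,082.3354 / 3,917.0903 = 5.89272 half-year periods = 2.94636 years.
Modified duration = D_Mac / (1 + y) = 2.94636 / 1.04875 = 2.80940 years.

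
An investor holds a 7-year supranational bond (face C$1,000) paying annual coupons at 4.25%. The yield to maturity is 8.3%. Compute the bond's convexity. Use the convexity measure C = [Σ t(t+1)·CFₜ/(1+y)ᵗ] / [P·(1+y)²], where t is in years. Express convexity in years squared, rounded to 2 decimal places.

39.53

With y = 0.083:
  t   CF        PV=CF/(1+0.083)^t    t·PV        t(t+1)·PV
  1        42.50        39.2428        39.2428          78.4857
  2        42.50        36.2353        72.4706         217.4119
  3        42.50        33.4583       100.3748         401.4993
  4        42.50        30.8941       123.5763         617.8814
  5        42.50        28.5264       142.6319         855.7914
  6        42.50        26.3401       158.0409       1,106.2862
  7     1,042.50       596.5912     4,176.1386      33,409.1091
  Σ                    791.2883     4,812.4760      36,686.4648
P = 791.2883.
Convexity = Σ t(t+1)·PV / [P·(1+y)²] = 36,686.4648 / (791.2883 × 1.172889) = 39.52885.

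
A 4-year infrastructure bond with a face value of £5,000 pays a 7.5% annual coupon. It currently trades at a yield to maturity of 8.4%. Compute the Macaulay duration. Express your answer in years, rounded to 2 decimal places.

Periodic yield y = 0.084. Discount each cash flow and weight by its year:
  t   CF        PV=CF/(1+0.084)^t    t·PV
  1       375.00       345.9410       345.9410
  2       375.00       319.1337       638.2675
  3       375.00       294.4038       883.2114
  4     5,375.00     3,892.7933    15,571.1730
  Σ                  4,852.2718    17,438.5929
Price P = Σ PV = 4,852.2718.
Macaulay duration = Σ(t·PV) / P = 17,438.5929 / 4,852.2718 = 3.59390 years.

3.59 years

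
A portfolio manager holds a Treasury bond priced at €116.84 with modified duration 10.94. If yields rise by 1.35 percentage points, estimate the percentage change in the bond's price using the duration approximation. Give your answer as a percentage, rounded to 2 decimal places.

-14.77%

Duration approximation: ΔP/P ≈ -D_mod · Δy = -10.94 × (+0.0135) = -0.147690.
As a percentage: -14.7690%.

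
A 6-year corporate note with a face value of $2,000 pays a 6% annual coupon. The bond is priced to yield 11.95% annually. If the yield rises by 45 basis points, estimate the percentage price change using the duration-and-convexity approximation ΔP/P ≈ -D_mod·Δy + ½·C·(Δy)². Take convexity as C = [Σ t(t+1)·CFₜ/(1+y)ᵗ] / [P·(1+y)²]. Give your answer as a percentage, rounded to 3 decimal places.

With y = 0.1195:
  t   CF        PV=CF/(1+0.1195)^t    t·PV        t(t+1)·PV
  1       120.00       107.1907       107.1907         214.3814
  2       120.00        95.7487       191.4975         574.4924
  3       120.00        85.5281       256.5844       1,026.3375
  4       120.00        76.3985       305.5940       1,527.9701
  5       120.00        68.2434       341.2171       2,047.3025
  6     2,120.00     1,076.9394     6,461.6365      45,231.4556
  Σ                  1,510.0489     7,663.7202      50,621.9395
P = 1,510.0489; D_Mac = 5.07515 yrs; D_mod = 4.53341 yrs; C = 26.74851.
Duration effect: -4.53341 × (+0.0045) = -0.020400
Convexity effect: 0.5 × 26.74851 × (0.0045)² = +0.0002708
ΔP/P ≈ -0.020400 + 0.0002708 = -0.020129 = -2.0129%.

-2.013%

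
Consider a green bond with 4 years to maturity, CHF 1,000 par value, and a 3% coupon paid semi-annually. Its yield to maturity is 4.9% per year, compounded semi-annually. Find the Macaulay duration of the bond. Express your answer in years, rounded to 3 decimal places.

Periodic yield y = 0.0245. Discount each cash flow and weight by its period:
  t   CF        PV=CF/(1+0.0245)^t    t·PV
  1        15.00        14.6413        14.6413
  2        15.00        14.2912        28.5823
  3        15.00        13.9494        41.8482
  4        15.00        13.6158        54.4632
  5        15.00        13.2902        66.4510
  6        15.00        12.9724        77.8342
  7        15.00        12.6622        88.6351
  8     1,015.00       836.3159     6,690.5270
  Σ                    931.7382     7,062.9823
Price P = Σ PV = 931.7382.
Macaulay duration = Σ(t·PV) / P = 7,062.9823 / 931.7382 = 7.58044 half-year periods.
In years: 7.58044 / 2 = 3.79022 years.

3.790 years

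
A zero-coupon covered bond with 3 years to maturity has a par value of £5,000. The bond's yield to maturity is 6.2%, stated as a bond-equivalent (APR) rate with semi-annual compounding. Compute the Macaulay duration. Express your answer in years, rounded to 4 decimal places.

3.0000 years

A zero-coupon bond has a single cash flow at maturity, so its Macaulay duration equals its maturity: 3 years.
(Equivalently: 6 semi-annual periods ÷ 2 = 3 years.)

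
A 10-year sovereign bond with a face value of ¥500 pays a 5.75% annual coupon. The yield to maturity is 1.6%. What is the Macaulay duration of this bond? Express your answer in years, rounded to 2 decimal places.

8.23 years

Periodic yield y = 0.016. Discount each cash flow and weight by its year:
  t   CF        PV=CF/(1+0.016)^t    t·PV
  1        28.75        28.2972        28.2972
  2        28.75        27.8516        55.7032
  3        28.75        27.4130        82.2390
  4        28.75        26.9813       107.9252
  5        28.75        26.5564       132.7820
  6        28.75        26.1382       156.8292
  7        28.75        25.7266       180.0860
  8        28.75        25.3214       202.5714
  9        28.75        24.9227       224.3040
  10      528.75       451.1420     4,511.4204
  Σ                    690.3505     5,682.1578
Price P = Σ PV = 690.3505.
Macaulay duration = Σ(t·PV) / P = 5,682.1578 / 690.3505 = 8.23083 years.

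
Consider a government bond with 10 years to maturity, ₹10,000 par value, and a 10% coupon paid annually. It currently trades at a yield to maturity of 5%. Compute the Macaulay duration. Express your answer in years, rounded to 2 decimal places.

7.27 years

Periodic yield y = 0.05. Discount each cash flow and weight by its year:
  t   CF        PV=CF/(1+0.05)^t    t·PV
  1     1,000.00       952.3810       952.3810
  2     1,000.00       907.0295     1,814.0590
  3     1,000.00       863.8376     2,591.5128
  4     1,000.00       822.7025     3,290.8099
  5     1,000.00       783.5262     3,917.6308
  6     1,000.00       746.2154     4,477.2924
  7     1,000.00       710.6813     4,974.7693
  8     1,000.00       676.8394     5,414.7149
  9     1,000.00       644.6089     5,801.4802
  10   11,000.00     6,753.0458    67,530.4579
  Σ                 13,860.8675   100,765.1082
Price P = Σ PV = 13,860.8675.
Macaulay duration = Σ(t·PV) / P = 100,765.1082 / 13,860.8675 = 7.26975 years.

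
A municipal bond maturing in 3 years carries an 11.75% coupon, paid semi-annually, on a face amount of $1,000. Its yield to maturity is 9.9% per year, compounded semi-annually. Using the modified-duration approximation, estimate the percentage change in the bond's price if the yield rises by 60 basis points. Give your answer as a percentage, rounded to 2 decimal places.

Periodic yield y = 0.0495. Modified duration first:
  t   CF        PV=CF/(1+0.0495)^t    t·PV
  1        58.75        55.9790        55.9790
  2        58.75        53.3388       106.6775
  3        58.75        50.8230       152.4691
  4        58.75        48.4259       193.7038
  5        58.75        46.1419       230.7096
  6     1,058.75       792.3166     4,753.8997
  Σ                  1,047.0253     5,493.4388
P = 1,047.0253; D_Mac = 5.24671 half-year periods = 2.62336 yrs; D_mod = 2.62336/(1+0.0495) = 2.49962 yrs.
ΔP/P ≈ -D_mod · Δy = -2.49962 × (+0.006) = -0.014998 = -1.4998%.

-1.50%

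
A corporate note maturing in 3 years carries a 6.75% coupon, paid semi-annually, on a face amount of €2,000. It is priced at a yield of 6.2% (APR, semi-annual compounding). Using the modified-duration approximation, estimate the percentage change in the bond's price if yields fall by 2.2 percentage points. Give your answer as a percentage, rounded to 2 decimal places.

+5.91%

Periodic yield y = 0.031. Modified duration first:
  t   CF        PV=CF/(1+0.031)^t    t·PV
  1        67.50        65.4704        65.4704
  2        67.50        63.5019       127.0037
  3        67.50        61.5925       184.7775
  4        67.50        59.7405       238.9621
  5        67.50        57.9443       289.7213
  6     2,067.50     1,721.4465    10,328.6789
  Σ                  2,029.6961    11,234.6140
P = 2,029.6961; D_Mac = 5.53512 half-year periods = 2.76756 yrs; D_mod = 2.76756/(1+0.031) = 2.68435 yrs.
ΔP/P ≈ -D_mod · Δy = -2.68435 × (-0.022) = +0.059056 = +5.9056%.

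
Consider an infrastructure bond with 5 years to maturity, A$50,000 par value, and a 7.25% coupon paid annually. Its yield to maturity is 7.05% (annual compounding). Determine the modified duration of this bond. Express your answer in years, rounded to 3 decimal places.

4.083 years

Periodic yield y = 0.0705. First find Macaulay duration:
  t   CF        PV=CF/(1+0.0705)^t    t·PV
  1     3,625.00     3,386.2681     3,386.2681
  2     3,625.00     3,163.2584     6,326.5168
  3     3,625.00     2,954.9354     8,864.8063
  4     3,625.00     2,760.3320    11,041.3281
  5    53,625.00    38,144.6775   190,723.3873
  Σ                 50,409.4714   220,342.3066
P = 50,409.4714; Macaulay duration = 220,342.3066 / 50,409.4714 = 4.37105 years.
Modified duration = D_Mac / (1 + y) = 4.37105 / 1.0705 = 4.08319 years.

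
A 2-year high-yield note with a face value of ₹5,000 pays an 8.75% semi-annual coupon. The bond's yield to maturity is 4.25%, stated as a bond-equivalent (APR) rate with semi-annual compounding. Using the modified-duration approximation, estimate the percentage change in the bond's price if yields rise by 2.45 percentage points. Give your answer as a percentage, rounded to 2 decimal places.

Periodic yield y = 0.02125. Modified duration first:
  t   CF        PV=CF/(1+0.02125)^t    t·PV
  1       218.75       214.1983       214.1983
  2       218.75       209.7413       419.4826
  3       218.75       205.3770       616.1311
  4     5,218.75     4,797.7566    19,191.0265
  Σ                  5,427.0732    20,440.8385
P = 5,427.0732; D_Mac = 3.76646 half-year periods = 1.88323 yrs; D_mod = 1.88323/(1+0.02125) = 1.84404 yrs.
ΔP/P ≈ -D_mod · Δy = -1.84404 × (+0.0245) = -0.045179 = -4.5179%.

-4.52%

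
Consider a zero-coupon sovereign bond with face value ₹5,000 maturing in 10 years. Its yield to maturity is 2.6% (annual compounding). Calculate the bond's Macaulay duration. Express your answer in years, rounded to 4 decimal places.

A zero-coupon bond has a single cash flow at maturity, so its Macaulay duration equals its maturity: 10 years.

10.0000 years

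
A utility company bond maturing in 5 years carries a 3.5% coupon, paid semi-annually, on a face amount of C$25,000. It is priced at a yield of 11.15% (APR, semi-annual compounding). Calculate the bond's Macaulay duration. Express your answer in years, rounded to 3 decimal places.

Periodic yield y = 0.05575. Discount each cash flow and weight by its period:
  t   CF        PV=CF/(1+0.05575)^t    t·PV
  1       437.50       414.3973       414.3973
  2       437.50       392.5147       785.0293
  3       437.50       371.7875     1,115.3625
  4       437.50       352.1549     1,408.6195
  5       437.50       333.5590     1,667.7948
  6       437.50       315.9450     1,895.6701
  7       437.50       299.2612     2,094.8285
  8       437.50       283.4584     2,267.6672
  9       437.50       268.4901     2,416.4107
  10   25,437.50    14,786.4366   147,864.3660
  Σ                 17,818.0047   161,930.1460
Price P = Σ PV = 17,818.0047.
Macaulay duration = Σ(t·PV) / P = 161,930.1460 / 17,818.0047 = 9.08801 half-year periods.
In years: 9.08801 / 2 = 4.54400 years.

4.544 years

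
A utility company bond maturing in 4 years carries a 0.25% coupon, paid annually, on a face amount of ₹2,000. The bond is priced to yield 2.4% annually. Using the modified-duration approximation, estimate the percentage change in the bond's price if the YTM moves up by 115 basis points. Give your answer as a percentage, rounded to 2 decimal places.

Periodic yield y = 0.024. Modified duration first:
  t   CF        PV=CF/(1+0.024)^t    t·PV
  1         5.00         4.8828         4.8828
  2         5.00         4.7684         9.5367
  3         5.00         4.6566        13.9698
  4     2,005.00     1,823.5369     7,294.1475
  Σ                  1,837.8447     7,322.5369
P = 1,837.8447; D_Mac = 3.98431 yrs; D_mod = 3.98431/(1+0.024) = 3.89092 yrs.
ΔP/P ≈ -D_mod · Δy = -3.89092 × (+0.0115) = -0.044746 = -4.4746%.

-4.47%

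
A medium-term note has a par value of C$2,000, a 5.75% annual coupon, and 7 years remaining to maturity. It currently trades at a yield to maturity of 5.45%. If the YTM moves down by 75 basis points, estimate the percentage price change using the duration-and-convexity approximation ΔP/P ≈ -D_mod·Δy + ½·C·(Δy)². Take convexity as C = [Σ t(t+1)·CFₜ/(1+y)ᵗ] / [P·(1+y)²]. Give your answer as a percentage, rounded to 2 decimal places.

With y = 0.0545:
  t   CF        PV=CF/(1+0.0545)^t    t·PV        t(t+1)·PV
  1       115.00       109.0564       109.0564         218.1128
  2       115.00       103.4200       206.8401         620.5202
  3       115.00        98.0749       294.2248       1,176.8994
  4       115.00        93.0061       372.0245       1,860.1223
  5       115.00        88.1993       440.9963       2,645.9777
  6       115.00        83.6408       501.8450       3,512.9149
  7     2,115.00     1,458.7615    10,211.3303      81,690.6422
  Σ                  2,034.1591    12,136.3173      91,725.1895
P = 2,034.1591; D_Mac = 5.96626 yrs; D_mod = 5.65790 yrs; C = 40.55184.
Duration effect: -5.65790 × (-0.0075) = +0.042434
Convexity effect: 0.5 × 40.55184 × (-0.0075)² = +0.0011405
ΔP/P ≈ +0.042434 + 0.0011405 = +0.043575 = +4.3575%.

+4.36%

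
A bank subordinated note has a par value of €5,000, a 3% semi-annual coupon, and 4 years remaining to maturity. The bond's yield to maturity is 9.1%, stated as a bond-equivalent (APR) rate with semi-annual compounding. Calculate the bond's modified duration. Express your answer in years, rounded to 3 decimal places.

Periodic yield y = 0.0455. First find Macaulay duration:
  t   CF        PV=CF/(1+0.0455)^t    t·PV
  1        75.00        71.7360        71.7360
  2        75.00        68.6141       137.2281
  3        75.00        65.6280       196.8840
  4        75.00        62.7719       251.0875
  5        75.00        60.0401       300.2003
  6        75.00        57.4271       344.5627
  7        75.00        54.9279       384.4953
  8     5,075.00     3,555.0339    28,440.2714
  Σ                  3,996.1790    30,126.4653
P = 3,996.1790; Macaulay duration = 30,126.4653 / 3,996.1790 = 7.53882 half-year periods = 3.76941 years.
Modified duration = D_Mac / (1 + y) = 3.76941 / 1.0455 = 3.60536 years.

3.605 years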